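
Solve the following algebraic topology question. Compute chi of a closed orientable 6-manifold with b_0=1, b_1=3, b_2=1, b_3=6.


By Poincare duality b_k = b_{6-k}, so full Betti numbers: b_0=1, b_1=3, b_2=1, b_3=6, b_4=1, b_5=3, b_6=1.
chi = sum (-1)^k b_k = -8

-8


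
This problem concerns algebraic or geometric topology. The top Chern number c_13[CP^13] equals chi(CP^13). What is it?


For any closed oriented manifold, <e(TM),[M]> = chi(M).
chi(CP^13) = 13+1 = 14

14


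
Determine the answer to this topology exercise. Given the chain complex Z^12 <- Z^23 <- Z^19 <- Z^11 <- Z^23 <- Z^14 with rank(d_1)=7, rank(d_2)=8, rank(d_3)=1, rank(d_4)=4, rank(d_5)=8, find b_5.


rank H_k = rank(ker d_k) - rank(im d_{k+1}).
rank(ker d_5) = rank(C_5) - rank(d_5) = 14 - 8 = 6.
rank(im d_{5+1}) = 0.
rank H_5 = 6 - 0 = 6

6


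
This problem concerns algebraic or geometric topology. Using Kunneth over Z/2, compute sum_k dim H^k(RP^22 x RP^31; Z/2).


dim H^*(RP^n; Z/2) = n+1 (one Z/2 in each degree 0..n).
Total Betti number is multiplicative.
Total = (22+1) * (31+1) = 23 * 32 = 736

736


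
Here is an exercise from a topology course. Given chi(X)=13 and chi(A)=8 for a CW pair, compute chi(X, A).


Relative Euler characteristic: chi(X, A) = chi(X) - chi(A).
= 13 - (8) = 5

5


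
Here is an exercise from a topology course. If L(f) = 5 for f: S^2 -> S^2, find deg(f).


L(f) = 1 + (-1)^2 deg(f) on S^2.
5 = 1 + (-1)^2 * deg(f)
(-1)^2 * deg(f) = 4
deg(f) = 4

4


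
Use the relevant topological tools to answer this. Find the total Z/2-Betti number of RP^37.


H^k(RP^37; Z/2) = Z/2 for each 0 <= k <= 37.
Total dimension = 37 + 1 = 38

38


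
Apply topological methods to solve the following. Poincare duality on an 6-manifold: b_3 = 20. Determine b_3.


Poincare duality for closed orientable n-manifolds: b_k = b_{n-k}.
Here n = 6, so b_3 = b_3 = 20

20


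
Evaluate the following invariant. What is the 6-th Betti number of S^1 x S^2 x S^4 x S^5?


Each S^d has Poincare polynomial 1 + t^d.
The product S^1 x S^2 x S^4 x S^5 has Poincare polynomial prod(1+t^d_i).
Expanding: b_0=1, b_1=1, b_2=1, b_3=1, b_4=1, b_5=2, b_6=2, b_7=2, b_8=1, b_9=1, b_10=1, b_11=1, b_12=1.
b_6 = 2

2


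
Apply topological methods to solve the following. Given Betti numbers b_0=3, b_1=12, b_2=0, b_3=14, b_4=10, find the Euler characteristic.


chi = sum_k (-1)^k b_k.
= (3) + (-12) + (0) + (-14) + (10)
= -13

-13


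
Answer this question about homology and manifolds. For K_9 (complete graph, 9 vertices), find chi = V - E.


K_9: V = 9, E = C(9,2) = 36.
chi = V - E = 9 - 36 = -27

-27


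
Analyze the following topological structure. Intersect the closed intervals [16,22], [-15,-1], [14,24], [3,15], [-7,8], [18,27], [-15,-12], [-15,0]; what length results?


Intersection = [max(a_i), min(b_i)] = [18, -12].
Since 18 > -12, the intersection is empty.
Length = 0

0


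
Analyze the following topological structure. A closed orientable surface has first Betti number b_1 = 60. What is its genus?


For a closed orientable surface: b_1 = 2g.
60 = 2g
g = 60 / 2 = 30

30


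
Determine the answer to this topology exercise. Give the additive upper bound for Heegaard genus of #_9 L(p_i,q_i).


Heegaard genus satisfies g(A#B) <= g(A) + g(B).
Each lens space has g = 1.
Upper bound: 9 * 1 = 9

9


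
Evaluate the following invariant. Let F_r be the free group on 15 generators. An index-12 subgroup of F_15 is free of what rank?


Nielsen-Schreier: an index-n subgroup of F_r is free of rank 1 + n(r-1).
Equivalently: chi(cover) = n*chi(base); chi(vee_r S^1) = 1 - 15 = -14.
chi(E) = 12*(-14) = -168; rank = 1 - chi(E) = 1 - (-168) = 169.
rank = 1 + 12*(15-1) = 1 + 168 = 169

169


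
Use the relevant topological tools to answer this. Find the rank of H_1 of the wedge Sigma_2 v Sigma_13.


For a wedge: H_1(A v B) = H_1(A) + H_1(B).
b_1(Sigma_2) = 4, b_1(Sigma_13) = 26.
b_1 = 4 + 26 = 30

30


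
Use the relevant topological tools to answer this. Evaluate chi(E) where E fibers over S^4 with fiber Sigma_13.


chi(S^4) = 2 (n even), chi(Sigma_13) = 2 - 2*13 = -24.
chi(E) = 2 * (-24) = -48

-48


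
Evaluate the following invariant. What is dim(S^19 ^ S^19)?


S^m ^ S^n = S^{m+n}.
k = 19 + 19 = 38

38


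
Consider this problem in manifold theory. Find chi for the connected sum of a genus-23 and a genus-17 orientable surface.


chi(Sigma_23) = 2 - 2*23 = -44
chi(Sigma_17) = 2 - 2*17 = -32
For surfaces: chi(A#B) = chi(A) + chi(B) - 2.
chi = -44 + -32 - 2 = -78

-78


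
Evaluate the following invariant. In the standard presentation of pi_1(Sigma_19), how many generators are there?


Standard presentation: pi_1(Sigma_g) = <a_1,b_1,...,a_g,b_g | [a_1,b_1]...[a_g,b_g] = 1>.
Number of generators = 2g = 2*19 = 38

38


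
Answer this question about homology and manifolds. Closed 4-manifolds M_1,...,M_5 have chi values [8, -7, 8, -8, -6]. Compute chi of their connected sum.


For n-manifolds: chi(A#B) = chi(A) + chi(B) - chi(S^4).
chi(S^4) = 1 + (-1)^4 = 2.
chi(#) = (sum chi_i) - (5-1)*chi(S^4) = -5 - 4*2 = -13

-13


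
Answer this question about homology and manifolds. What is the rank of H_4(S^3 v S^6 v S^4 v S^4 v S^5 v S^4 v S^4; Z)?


For a wedge of spheres, H_k (k>0) is free on one generator per sphere of dimension k.
Spheres of dimension 4: count = 4.
b_4 = 4

4


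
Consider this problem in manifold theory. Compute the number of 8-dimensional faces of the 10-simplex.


Delta^10 has 10+1 vertices. A 8-face is a choice of 8+1 vertices.
f_8 = C(10+1, 8+1) = C(11,9) = 55

55


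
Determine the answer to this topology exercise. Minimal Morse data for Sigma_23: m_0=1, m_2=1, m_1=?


A perfect Morse function has m_k = b_k.
For Sigma_23: b_0=1, b_1=2g=46, b_2=1.
Saddles m_1 = 2g = 46

46


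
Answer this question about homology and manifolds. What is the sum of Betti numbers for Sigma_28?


For Sigma_28: b_0 = 1, b_1 = 2g = 56, b_2 = 1.
Total = 1 + 56 + 1 = 58

58


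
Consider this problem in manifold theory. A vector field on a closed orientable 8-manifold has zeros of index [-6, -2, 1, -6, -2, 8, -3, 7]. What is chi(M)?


Poincare-Hopf: chi(M) = sum of indices of zeros.
chi = (-6) + (-2) + (1) + (-6) + (-2) + (8) + (-3) + (7) = -3

-3


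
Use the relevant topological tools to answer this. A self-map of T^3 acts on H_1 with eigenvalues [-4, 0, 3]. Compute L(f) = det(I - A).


For a torus self-map: L(f) = det(I - A) where A acts on H_1.
L(f) = (1--4) * (1-0) * (1-3) = 5 * 1 * -2 = -10

-10


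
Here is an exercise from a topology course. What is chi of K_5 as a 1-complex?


K_5: V = 5, E = C(5,2) = 10.
chi = V - E = 5 - 10 = -5

-5


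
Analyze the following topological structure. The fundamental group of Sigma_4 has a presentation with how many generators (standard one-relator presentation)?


Standard presentation: pi_1(Sigma_g) = <a_1,b_1,...,a_g,b_g | [a_1,b_1]...[a_g,b_g] = 1>.
Number of generators = 2g = 2*4 = 8

8


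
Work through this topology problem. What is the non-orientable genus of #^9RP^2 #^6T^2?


Since a >= 1, the sum is non-orientable; each T^2 can be replaced by RP^2 # RP^2 (since T^2#RP^2 = 3RP^2).
Total crosscaps k = 9 + 2*6 = 21.
Check via chi: chi = 9*1 + 6*0 - (9+6-1)*2 = -19 = 2 - k = -19. Consistent.

21


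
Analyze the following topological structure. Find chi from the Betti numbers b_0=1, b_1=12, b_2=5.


chi = sum_k (-1)^k b_k.
= (1) + (-12) + (5)
= -6

-6


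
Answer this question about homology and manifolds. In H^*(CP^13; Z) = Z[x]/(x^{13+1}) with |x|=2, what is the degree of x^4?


|x| = 2 in H^*(CP^n).
|x^4| = 4 * |x| = 4 * 2 = 8

8


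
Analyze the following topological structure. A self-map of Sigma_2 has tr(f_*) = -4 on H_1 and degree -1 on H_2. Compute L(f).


L(f) = tr(f_0*) - tr(f_1*) + tr(f_2*).
= 1 - (-4) + (-1)
= 4

4


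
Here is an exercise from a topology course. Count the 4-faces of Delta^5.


Delta^5 has 5+1 vertices. A 4-face is a choice of 4+1 vertices.
f_4 = C(5+1, 4+1) = C(6,5) = 6

6


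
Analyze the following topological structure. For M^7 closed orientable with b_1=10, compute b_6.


Poincare duality for closed orientable n-manifolds: b_k = b_{n-k}.
Here n = 7, so b_6 = b_1 = 10

10


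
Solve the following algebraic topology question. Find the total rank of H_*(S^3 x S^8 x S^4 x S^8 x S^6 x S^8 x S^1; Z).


Total Betti number is multiplicative under products.
Each S^d (d>=1) has total Betti number 2.
There are 7 sphere factors.
Total = 2^7 = 128

128


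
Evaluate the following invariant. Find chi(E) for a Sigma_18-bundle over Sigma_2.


For a fiber bundle F -> E -> B (with CW structure): chi(E) = chi(B) * chi(F).
chi(Sigma_2) = -2, chi(Sigma_18) = -34.
chi(E) = (-2) * (-34) = 68

68


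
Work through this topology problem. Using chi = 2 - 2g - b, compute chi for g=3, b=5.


For a compact orientable surface with genus g and b boundary components: chi = 2 - 2g - b.
chi = 2 - 2*3 - 5 = 2 - 6 - 5 = -9

-9


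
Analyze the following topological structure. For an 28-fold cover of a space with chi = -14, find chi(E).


For a finite covering: chi(E) = (number of sheets) * chi(B).
chi(E) = 28 * (-14) = -392

-392


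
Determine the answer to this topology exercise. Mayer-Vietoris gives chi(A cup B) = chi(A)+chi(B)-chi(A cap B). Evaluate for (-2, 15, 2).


chi(A cup B) = chi(A) + chi(B) - chi(A cap B)
= -2 + (15) - (2)
= 11

11


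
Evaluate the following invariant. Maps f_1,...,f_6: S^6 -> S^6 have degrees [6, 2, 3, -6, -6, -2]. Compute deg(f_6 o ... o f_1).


Degree is multiplicative: deg(composition) = product of degrees.
= (6) * (2) * (3) * (-6) * (-6) * (-2) = -2592

-2592


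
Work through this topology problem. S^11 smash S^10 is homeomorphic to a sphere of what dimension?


S^m ^ S^n = S^{m+n}.
k = 11 + 10 = 21

21


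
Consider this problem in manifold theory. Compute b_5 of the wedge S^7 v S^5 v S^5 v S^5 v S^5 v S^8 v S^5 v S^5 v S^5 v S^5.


For a wedge of spheres, H_k (k>0) is free on one generator per sphere of dimension k.
Spheres of dimension 5: count = 8.
b_5 = 8

8


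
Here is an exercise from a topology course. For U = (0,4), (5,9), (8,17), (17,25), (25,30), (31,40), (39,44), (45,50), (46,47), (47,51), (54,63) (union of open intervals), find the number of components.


Sort and merge overlapping open intervals.
Merged: (0,4), (5,17), (17,25), (25,30), (31,44), (45,51), (54,63).
Number of components = 7

7


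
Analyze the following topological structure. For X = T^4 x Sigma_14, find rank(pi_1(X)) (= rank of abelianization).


pi_1(A x B) = pi_1(A) x pi_1(B); rank of abelianization = b_1.
b_1(T^4) = 4, b_1(Sigma_14) = 2*14 = 28.
b_1(product) = 4 + 28 = 32

32


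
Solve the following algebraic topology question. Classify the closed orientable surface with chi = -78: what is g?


chi = 2 - 2g for closed orientable surfaces.
-78 = 2 - 2g
2g = 2 - (-78) = 80
g = 40

40


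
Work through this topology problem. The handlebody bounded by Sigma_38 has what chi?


A genus-g handlebody deformation retracts to a wedge of g circles.
chi(vee_g S^1) = 1 - g.
chi(H_38) = 1 - 38 = -37

-37


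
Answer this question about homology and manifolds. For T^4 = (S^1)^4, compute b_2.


By the Kunneth formula, b_k(T^n) = C(n,k).
b_2(T^4) = C(4,2).
C(4,2) = 4!/(2!*2!) = 6

6


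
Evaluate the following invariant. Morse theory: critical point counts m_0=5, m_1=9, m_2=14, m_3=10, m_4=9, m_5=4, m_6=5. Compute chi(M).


Morse theory: chi(M) = sum_k (-1)^k m_k where m_k = #(index-k critical points).
= (5) + (-9) + (14) + (-10) + (9) + (-4) + (5) = 10

10


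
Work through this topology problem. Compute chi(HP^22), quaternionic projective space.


HP^22 has one cell in each dimension 0, 4, ..., 4*22 (22+1 cells, all even-dim).
chi = 22 + 1 = 23

23


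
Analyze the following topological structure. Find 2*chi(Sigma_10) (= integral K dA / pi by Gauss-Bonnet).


Gauss-Bonnet: integral K dA = 2*pi*chi(M).
chi(Sigma_10) = 2 - 2*10 = -18.
(integral K dA)/pi = 2*chi = 2*(-18) = -36

-36


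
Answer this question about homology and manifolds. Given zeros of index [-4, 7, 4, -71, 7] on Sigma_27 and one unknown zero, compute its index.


Poincare-Hopf: sum of indices = chi(M).
chi(Sigma_27) = 2 - 2*27 = -52.
Sum of known indices = -57.
x = chi - (sum known) = -52 - (-57) = 5

5


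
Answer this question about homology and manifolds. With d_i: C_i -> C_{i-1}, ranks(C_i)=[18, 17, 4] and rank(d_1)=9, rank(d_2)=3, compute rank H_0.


rank H_k = rank(ker d_k) - rank(im d_{k+1}).
rank(ker d_0) = rank(C_0) - rank(d_0) = 18 - 0 = 18.
rank(im d_{0+1}) = 9.
rank H_0 = 18 - 9 = 9

9


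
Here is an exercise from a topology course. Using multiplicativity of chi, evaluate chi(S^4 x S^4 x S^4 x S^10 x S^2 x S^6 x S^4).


chi is multiplicative: chi(X x Y) = chi(X) chi(Y).
Each even-dim sphere has chi = 2. There are 7 factors.
chi = 2^7 = 128

128


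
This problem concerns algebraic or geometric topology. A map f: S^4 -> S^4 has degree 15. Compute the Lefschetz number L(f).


On S^4: L(f) = tr(f_0*) + (-1)^4 tr(f_4*) = 1 + (-1)^4 * deg(f).
L(f) = 1 + (-1)^4 * 15 = 1 + 15 = 16

16


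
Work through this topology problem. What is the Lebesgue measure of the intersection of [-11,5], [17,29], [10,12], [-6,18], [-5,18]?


Intersection = [max(a_i), min(b_i)] = [17, 5].
Since 17 > 5, the intersection is empty.
Length = 0

0


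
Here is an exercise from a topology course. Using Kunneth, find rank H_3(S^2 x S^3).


Each S^d has Poincare polynomial 1 + t^d.
The product S^2 x S^3 has Poincare polynomial prod(1+t^d_i).
Expanding: b_0=1, b_2=1, b_3=1, b_5=1.
b_3 = 1

1


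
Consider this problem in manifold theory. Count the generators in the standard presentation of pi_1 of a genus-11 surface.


Standard presentation: pi_1(Sigma_g) = <a_1,b_1,...,a_g,b_g | [a_1,b_1]...[a_g,b_g] = 1>.
Number of generators = 2g = 2*11 = 22

22


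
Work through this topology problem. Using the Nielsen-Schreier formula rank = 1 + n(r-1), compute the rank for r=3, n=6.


Nielsen-Schreier: an index-n subgroup of F_r is free of rank 1 + n(r-1).
Equivalently: chi(cover) = n*chi(base); chi(vee_r S^1) = 1 - 3 = -2.
chi(E) = 6*(-2) = -12; rank = 1 - chi(E) = 1 - (-12) = 13.
rank = 1 + 6*(3-1) = 1 + 12 = 13

13


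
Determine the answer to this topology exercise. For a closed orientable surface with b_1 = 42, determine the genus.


For a closed orientable surface: b_1 = 2g.
42 = 2g
g = 42 / 2 = 21

21


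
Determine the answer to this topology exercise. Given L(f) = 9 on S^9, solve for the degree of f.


L(f) = 1 + (-1)^9 deg(f) on S^9.
9 = 1 + (-1)^9 * deg(f)
(-1)^9 * deg(f) = 8
deg(f) = -8

-8


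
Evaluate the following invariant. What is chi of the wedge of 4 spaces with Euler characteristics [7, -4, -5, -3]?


chi(A v B) = chi(A) + chi(B) - 1 (one point identified).
For 4 spaces: chi = (sum chi_i) - (4 - 1).
sum = -5; chi = -5 - 3 = -8

-8


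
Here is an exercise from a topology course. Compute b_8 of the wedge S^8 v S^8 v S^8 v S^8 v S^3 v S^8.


For a wedge of spheres, H_k (k>0) is free on one generator per sphere of dimension k.
Spheres of dimension 8: count = 5.
b_8 = 5

5


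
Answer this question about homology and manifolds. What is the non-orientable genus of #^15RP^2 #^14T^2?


Since a >= 1, the sum is non-orientable; each T^2 can be replaced by RP^2 # RP^2 (since T^2#RP^2 = 3RP^2).
Total crosscaps k = 15 + 2*14 = 43.
Check via chi: chi = 15*1 + 14*0 - (15+14-1)*2 = -41 = 2 - k = -41. Consistent.

43


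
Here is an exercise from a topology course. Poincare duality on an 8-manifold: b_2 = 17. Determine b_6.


Poincare duality for closed orientable n-manifolds: b_k = b_{n-k}.
Here n = 8, so b_6 = b_2 = 17

17


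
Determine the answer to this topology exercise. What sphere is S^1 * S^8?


Join of spheres: S^m * S^n = S^{m+n+1}.
dim = 1 + 8 + 1 = 10

10


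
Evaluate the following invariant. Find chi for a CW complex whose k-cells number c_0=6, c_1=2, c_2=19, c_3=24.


chi = sum_k (-1)^k c_k.
= (-1)^0*6 + (-1)^1*2 + (-1)^2*19 + (-1)^3*24
= (6) + (-2) + (19) + (-24)
= -1

-1


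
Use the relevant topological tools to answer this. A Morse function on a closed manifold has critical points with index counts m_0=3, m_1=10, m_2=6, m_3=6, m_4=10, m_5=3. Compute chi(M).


Morse theory: chi(M) = sum_k (-1)^k m_k where m_k = #(index-k critical points).
= (3) + (-10) + (6) + (-6) + (10) + (-3) = 0

0


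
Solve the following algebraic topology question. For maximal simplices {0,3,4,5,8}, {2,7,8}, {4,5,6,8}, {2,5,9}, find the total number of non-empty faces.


Each maximal simplex on m vertices has 2^m - 1 nonempty faces.
Take the union (dedupe shared faces).
Total distinct faces = 50

50


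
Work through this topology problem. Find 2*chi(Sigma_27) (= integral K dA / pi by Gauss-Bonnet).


Gauss-Bonnet: integral K dA = 2*pi*chi(M).
chi(Sigma_27) = 2 - 2*27 = -52.
(integral K dA)/pi = 2*chi = 2*(-52) = -104

-104


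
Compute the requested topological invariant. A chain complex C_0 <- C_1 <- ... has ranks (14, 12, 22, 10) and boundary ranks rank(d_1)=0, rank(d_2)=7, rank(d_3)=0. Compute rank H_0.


rank H_k = rank(ker d_k) - rank(im d_{k+1}).
rank(ker d_0) = rank(C_0) - rank(d_0) = 14 - 0 = 14.
rank(im d_{0+1}) = 0.
rank H_0 = 14 - 0 = 14

14


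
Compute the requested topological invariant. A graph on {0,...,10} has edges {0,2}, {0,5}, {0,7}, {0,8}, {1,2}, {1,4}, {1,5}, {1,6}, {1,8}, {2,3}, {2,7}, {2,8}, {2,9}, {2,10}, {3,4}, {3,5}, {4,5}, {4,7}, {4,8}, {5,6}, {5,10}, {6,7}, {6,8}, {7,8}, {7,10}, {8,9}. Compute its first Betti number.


b_1 = E - V + (number of components).
E = 26, V = 11, components = 1.
b_1 = 26 - 11 + 1 = 16

16


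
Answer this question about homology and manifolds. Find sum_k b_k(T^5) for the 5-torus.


b_k(T^5) = C(5,k), so the sum over k is sum_k C(5,k) = 2^5.
Total = 2^5 = 32

32


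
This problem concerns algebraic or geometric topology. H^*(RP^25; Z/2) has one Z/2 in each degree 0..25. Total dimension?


H^k(RP^25; Z/2) = Z/2 for each 0 <= k <= 25.
Total dimension = 25 + 1 = 26

26


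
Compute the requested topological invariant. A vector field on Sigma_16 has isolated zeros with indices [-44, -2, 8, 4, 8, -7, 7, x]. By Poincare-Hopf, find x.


Poincare-Hopf: sum of indices = chi(M).
chi(Sigma_16) = 2 - 2*16 = -30.
Sum of known indices = -26.
x = chi - (sum known) = -30 - (-26) = -4

-4


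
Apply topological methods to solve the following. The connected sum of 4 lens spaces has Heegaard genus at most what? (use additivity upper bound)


Heegaard genus satisfies g(A#B) <= g(A) + g(B).
Each lens space has g = 1.
Upper bound: 4 * 1 = 4

4


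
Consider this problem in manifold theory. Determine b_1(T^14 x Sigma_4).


pi_1(A x B) = pi_1(A) x pi_1(B); rank of abelianization = b_1.
b_1(T^14) = 14, b_1(Sigma_4) = 2*4 = 8.
b_1(product) = 14 + 8 = 22

22


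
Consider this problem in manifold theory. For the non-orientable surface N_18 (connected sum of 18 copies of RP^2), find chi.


For a non-orientable closed surface with k crosscaps: chi = 2 - k.
Here k = 18.
chi = 2 - 18 = -16

-16


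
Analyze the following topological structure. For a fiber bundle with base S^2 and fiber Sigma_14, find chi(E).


chi(S^2) = 2 (n even), chi(Sigma_14) = 2 - 2*14 = -26.
chi(E) = 2 * (-26) = -52

-52


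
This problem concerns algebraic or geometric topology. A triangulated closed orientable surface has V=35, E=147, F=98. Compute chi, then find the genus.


chi = V - E + F = 35 - 147 + 98 = -14
For orientable closed surface: chi = 2 - 2g, so g = (2 - chi)/2.
g = (2 - (-14)) / 2 = 16 / 2 = 8

8


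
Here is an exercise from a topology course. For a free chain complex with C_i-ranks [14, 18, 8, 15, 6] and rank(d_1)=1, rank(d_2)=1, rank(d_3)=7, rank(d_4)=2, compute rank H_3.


rank H_k = rank(ker d_k) - rank(im d_{k+1}).
rank(ker d_3) = rank(C_3) - rank(d_3) = 15 - 7 = 8.
rank(im d_{3+1}) = 2.
rank H_3 = 8 - 2 = 6

6


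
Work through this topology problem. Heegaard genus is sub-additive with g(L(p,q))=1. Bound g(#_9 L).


Heegaard genus satisfies g(A#B) <= g(A) + g(B).
Each lens space has g = 1.
Upper bound: 9 * 1 = 9

9


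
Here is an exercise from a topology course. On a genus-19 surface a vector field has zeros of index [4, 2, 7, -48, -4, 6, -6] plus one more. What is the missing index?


Poincare-Hopf: sum of indices = chi(M).
chi(Sigma_19) = 2 - 2*19 = -36.
Sum of known indices = -39.
x = chi - (sum known) = -36 - (-39) = 3

3


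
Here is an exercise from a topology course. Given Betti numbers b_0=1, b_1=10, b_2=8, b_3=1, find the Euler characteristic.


chi = sum_k (-1)^k b_k.
= (1) + (-10) + (8) + (-1)
= -2

-2


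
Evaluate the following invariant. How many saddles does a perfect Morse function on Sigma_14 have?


A perfect Morse function has m_k = b_k.
For Sigma_14: b_0=1, b_1=2g=28, b_2=1.
Saddles m_1 = 2g = 28

28


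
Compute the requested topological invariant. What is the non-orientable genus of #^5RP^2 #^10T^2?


Since a >= 1, the sum is non-orientable; each T^2 can be replaced by RP^2 # RP^2 (since T^2#RP^2 = 3RP^2).
Total crosscaps k = 5 + 2*10 = 25.
Check via chi: chi = 5*1 + 10*0 - (5+10-1)*2 = -23 = 2 - k = -23. Consistent.

25


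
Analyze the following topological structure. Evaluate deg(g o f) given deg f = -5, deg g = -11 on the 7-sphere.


Degree is multiplicative under composition: deg(g o f) = deg(g) * deg(f).
= -11 * -5 = 55

55


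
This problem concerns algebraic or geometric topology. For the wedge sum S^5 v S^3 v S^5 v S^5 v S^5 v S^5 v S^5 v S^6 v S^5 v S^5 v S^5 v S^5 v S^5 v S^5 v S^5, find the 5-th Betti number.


For a wedge of spheres, H_k (k>0) is free on one generator per sphere of dimension k.
Spheres of dimension 5: count = 13.
b_5 = 13

13


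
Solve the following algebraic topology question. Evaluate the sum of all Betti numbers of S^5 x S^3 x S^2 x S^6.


Total Betti number is multiplicative under products.
Each S^d (d>=1) has total Betti number 2.
There are 4 sphere factors.
Total = 2^4 = 16

16


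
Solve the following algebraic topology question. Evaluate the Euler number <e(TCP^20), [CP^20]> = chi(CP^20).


For any closed oriented manifold, <e(TM),[M]> = chi(M).
chi(CP^20) = 20+1 = 21

21


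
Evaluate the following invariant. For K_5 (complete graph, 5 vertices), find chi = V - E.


K_5: V = 5, E = C(5,2) = 10.
chi = V - E = 5 - 10 = -5

-5


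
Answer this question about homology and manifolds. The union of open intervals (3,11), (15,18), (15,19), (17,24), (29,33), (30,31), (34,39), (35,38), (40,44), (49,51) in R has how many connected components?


Sort and merge overlapping open intervals.
Merged: (3,11), (15,24), (29,33), (34,39), (40,44), (49,51).
Number of components = 6

6


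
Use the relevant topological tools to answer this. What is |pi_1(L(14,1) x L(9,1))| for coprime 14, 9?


pi_1(X x Y) = pi_1(X) x pi_1(Y).
pi_1(L(14,1)) = Z/14, pi_1(L(9,1)) = Z/9.
|Z/14 x Z/9| = 14 * 9 = 126

126


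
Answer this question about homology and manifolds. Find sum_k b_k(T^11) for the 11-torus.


b_k(T^11) = C(11,k), so the sum over k is sum_k C(11,k) = 2^11.
Total = 2^11 = 2048

2048


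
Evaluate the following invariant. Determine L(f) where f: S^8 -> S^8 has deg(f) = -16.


On S^8: L(f) = tr(f_0*) + (-1)^8 tr(f_8*) = 1 + (-1)^8 * deg(f).
L(f) = 1 + (-1)^8 * -16 = 1 + -16 = -15

-15


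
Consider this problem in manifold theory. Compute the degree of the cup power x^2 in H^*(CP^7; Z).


|x| = 2 in H^*(CP^n).
|x^2| = 2 * |x| = 2 * 2 = 4

4


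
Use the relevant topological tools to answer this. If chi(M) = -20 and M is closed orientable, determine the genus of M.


chi = 2 - 2g for closed orientable surfaces.
-20 = 2 - 2g
2g = 2 - (-20) = 22
g = 11

11


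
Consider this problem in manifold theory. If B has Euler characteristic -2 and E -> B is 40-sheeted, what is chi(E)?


For a finite covering: chi(E) = (number of sheets) * chi(B).
chi(E) = 40 * (-2) = -80

-80


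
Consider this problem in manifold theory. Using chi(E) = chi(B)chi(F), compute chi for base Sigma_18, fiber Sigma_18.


For a fiber bundle F -> E -> B (with CW structure): chi(E) = chi(B) * chi(F).
chi(Sigma_18) = -34, chi(Sigma_18) = -34.
chi(E) = (-34) * (-34) = 1156

1156


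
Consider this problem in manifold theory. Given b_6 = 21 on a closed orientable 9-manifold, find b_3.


Poincare duality for closed orientable n-manifolds: b_k = b_{n-k}.
Here n = 9, so b_3 = b_6 = 21

21


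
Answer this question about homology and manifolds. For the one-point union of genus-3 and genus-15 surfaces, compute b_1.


For a wedge: H_1(A v B) = H_1(A) + H_1(B).
b_1(Sigma_3) = 6, b_1(Sigma_15) = 30.
b_1 = 6 + 30 = 36

36


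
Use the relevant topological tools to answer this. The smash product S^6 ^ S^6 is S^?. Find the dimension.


S^m ^ S^n = S^{m+n}.
k = 6 + 6 = 12

12


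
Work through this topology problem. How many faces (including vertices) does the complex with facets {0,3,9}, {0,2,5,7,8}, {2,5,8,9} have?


Each maximal simplex on m vertices has 2^m - 1 nonempty faces.
Take the union (dedupe shared faces).
Total distinct faces = 44

44


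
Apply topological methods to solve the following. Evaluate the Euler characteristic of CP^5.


CP^5 has one cell in each even dimension 0, 2, ..., 2*5 (5+1 cells total).
All cells are even-dimensional, so chi = number of cells.
chi = 5 + 1 = 6

6


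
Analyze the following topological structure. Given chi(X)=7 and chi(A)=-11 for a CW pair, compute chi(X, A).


Relative Euler characteristic: chi(X, A) = chi(X) - chi(A).
= 7 - (-11) = 18

18


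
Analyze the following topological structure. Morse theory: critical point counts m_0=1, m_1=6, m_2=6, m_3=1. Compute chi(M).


Morse theory: chi(M) = sum_k (-1)^k m_k where m_k = #(index-k critical points).
= (1) + (-6) + (6) + (-1) = 0

0


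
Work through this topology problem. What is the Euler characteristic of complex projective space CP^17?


CP^17 has one cell in each even dimension 0, 2, ..., 2*17 (17+1 cells total).
All cells are even-dimensional, so chi = number of cells.
chi = 17 + 1 = 18

18


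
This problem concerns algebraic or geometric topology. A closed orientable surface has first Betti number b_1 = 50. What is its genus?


For a closed orientable surface: b_1 = 2g.
50 = 2g
g = 50 / 2 = 25

25


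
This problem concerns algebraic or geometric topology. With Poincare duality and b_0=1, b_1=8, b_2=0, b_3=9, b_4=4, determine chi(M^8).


By Poincare duality b_k = b_{8-k}, so full Betti numbers: b_0=1, b_1=8, b_2=0, b_3=9, b_4=4, b_5=9, b_6=0, b_7=8, b_8=1.
chi = sum (-1)^k b_k = -28

-28


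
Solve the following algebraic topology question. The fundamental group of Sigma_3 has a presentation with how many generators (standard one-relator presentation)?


Standard presentation: pi_1(Sigma_g) = <a_1,b_1,...,a_g,b_g | [a_1,b_1]...[a_g,b_g] = 1>.
Number of generators = 2g = 2*3 = 6

6


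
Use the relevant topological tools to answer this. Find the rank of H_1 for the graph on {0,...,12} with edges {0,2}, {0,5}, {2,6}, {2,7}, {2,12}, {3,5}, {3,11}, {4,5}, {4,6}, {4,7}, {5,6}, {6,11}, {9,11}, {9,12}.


b_1 = E - V + (number of components).
E = 14, V = 13, components = 4.
b_1 = 14 - 13 + 4 = 5

5


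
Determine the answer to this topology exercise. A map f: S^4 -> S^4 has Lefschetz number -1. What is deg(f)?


L(f) = 1 + (-1)^4 deg(f) on S^4.
-1 = 1 + (-1)^4 * deg(f)
(-1)^4 * deg(f) = -2
deg(f) = -2

-2


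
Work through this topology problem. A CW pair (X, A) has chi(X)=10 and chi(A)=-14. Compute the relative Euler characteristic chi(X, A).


Relative Euler characteristic: chi(X, A) = chi(X) - chi(A).
= 10 - (-14) = 24

24


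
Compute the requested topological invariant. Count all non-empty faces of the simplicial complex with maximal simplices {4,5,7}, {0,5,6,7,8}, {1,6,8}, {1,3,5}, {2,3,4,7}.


Each maximal simplex on m vertices has 2^m - 1 nonempty faces.
Take the union (dedupe shared faces).
Total distinct faces = 55

55


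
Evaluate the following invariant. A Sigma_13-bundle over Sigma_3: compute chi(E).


For a fiber bundle F -> E -> B (with CW structure): chi(E) = chi(B) * chi(F).
chi(Sigma_3) = -4, chi(Sigma_13) = -24.
chi(E) = (-4) * (-24) = 96

96


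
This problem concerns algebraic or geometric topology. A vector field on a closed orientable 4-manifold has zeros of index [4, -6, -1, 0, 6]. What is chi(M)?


Poincare-Hopf: chi(M) = sum of indices of zeros.
chi = (4) + (-6) + (-1) + (0) + (6) = 3

3


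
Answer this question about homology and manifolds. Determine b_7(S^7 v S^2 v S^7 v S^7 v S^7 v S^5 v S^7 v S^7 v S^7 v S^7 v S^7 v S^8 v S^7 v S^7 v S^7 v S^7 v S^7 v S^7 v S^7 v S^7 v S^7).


For a wedge of spheres, H_k (k>0) is free on one generator per sphere of dimension k.
Spheres of dimension 7: count = 18.
b_7 = 18

18


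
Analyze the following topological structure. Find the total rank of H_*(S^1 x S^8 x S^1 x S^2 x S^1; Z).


Total Betti number is multiplicative under products.
Each S^d (d>=1) has total Betti number 2.
There are 5 sphere factors.
Total = 2^5 = 32

32


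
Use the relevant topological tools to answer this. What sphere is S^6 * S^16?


Join of spheres: S^m * S^n = S^{m+n+1}.
dim = 6 + 16 + 1 = 23

23


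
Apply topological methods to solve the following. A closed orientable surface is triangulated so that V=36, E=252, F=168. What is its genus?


chi = V - E + F = 36 - 252 + 168 = -48
For orientable closed surface: chi = 2 - 2g, so g = (2 - chi)/2.
g = (2 - (-48)) / 2 = 50 / 2 = 25

25


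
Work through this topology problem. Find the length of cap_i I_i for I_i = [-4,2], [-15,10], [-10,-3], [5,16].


Intersection = [max(a_i), min(b_i)] = [5, -3].
Since 5 > -3, the intersection is empty.
Length = 0

0


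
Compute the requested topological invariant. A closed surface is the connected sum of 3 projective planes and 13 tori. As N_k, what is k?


Since a >= 1, the sum is non-orientable; each T^2 can be replaced by RP^2 # RP^2 (since T^2#RP^2 = 3RP^2).
Total crosscaps k = 3 + 2*13 = 29.
Check via chi: chi = 3*1 + 13*0 - (3+13-1)*2 = -27 = 2 - k = -27. Consistent.

29


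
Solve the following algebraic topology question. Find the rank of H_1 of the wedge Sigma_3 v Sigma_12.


For a wedge: H_1(A v B) = H_1(A) + H_1(B).
b_1(Sigma_3) = 6, b_1(Sigma_12) = 24.
b_1 = 6 + 24 = 30

30


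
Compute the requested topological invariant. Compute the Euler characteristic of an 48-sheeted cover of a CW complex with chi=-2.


For a finite covering: chi(E) = (number of sheets) * chi(B).
chi(E) = 48 * (-2) = -96

-96


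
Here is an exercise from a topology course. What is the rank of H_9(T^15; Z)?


By the Kunneth formula, b_k(T^n) = C(n,k).
b_9(T^15) = C(15,9).
C(15,9) = 15!/(9!*6!) = 5005

5005


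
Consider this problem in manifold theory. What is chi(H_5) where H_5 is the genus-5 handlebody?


A genus-g handlebody deformation retracts to a wedge of g circles.
chi(vee_g S^1) = 1 - g.
chi(H_5) = 1 - 5 = -4

-4


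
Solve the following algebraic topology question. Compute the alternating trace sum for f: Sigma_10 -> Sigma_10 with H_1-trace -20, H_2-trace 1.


L(f) = tr(f_0*) - tr(f_1*) + tr(f_2*).
= 1 - (-20) + (1)
= 22

22


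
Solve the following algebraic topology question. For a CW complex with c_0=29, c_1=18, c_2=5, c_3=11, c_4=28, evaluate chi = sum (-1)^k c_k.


chi = sum_k (-1)^k c_k.
= (-1)^0*29 + (-1)^1*18 + (-1)^2*5 + (-1)^3*11 + (-1)^4*28
= (29) + (-18) + (5) + (-11) + (28)
= 33

33


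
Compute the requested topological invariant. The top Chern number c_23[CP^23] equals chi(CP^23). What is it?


For any closed oriented manifold, <e(TM),[M]> = chi(M).
chi(CP^23) = 23+1 = 24

24


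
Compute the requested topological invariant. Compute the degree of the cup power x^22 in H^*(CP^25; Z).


|x| = 2 in H^*(CP^n).
|x^22| = 22 * |x| = 22 * 2 = 44

44


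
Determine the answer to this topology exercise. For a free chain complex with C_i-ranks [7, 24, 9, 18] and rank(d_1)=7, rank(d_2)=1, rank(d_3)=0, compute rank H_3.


rank H_k = rank(ker d_k) - rank(im d_{k+1}).
rank(ker d_3) = rank(C_3) - rank(d_3) = 18 - 0 = 18.
rank(im d_{3+1}) = 0.
rank H_3 = 18 - 0 = 18

18


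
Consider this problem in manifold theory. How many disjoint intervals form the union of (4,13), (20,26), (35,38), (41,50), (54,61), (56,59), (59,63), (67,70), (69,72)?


Sort and merge overlapping open intervals.
Merged: (4,13), (20,26), (35,38), (41,50), (54,63), (67,72).
Number of components = 6

6


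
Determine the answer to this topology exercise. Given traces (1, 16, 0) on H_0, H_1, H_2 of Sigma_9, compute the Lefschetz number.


L(f) = tr(f_0*) - tr(f_1*) + tr(f_2*).
= 1 - (16) + (0)
= -15

-15


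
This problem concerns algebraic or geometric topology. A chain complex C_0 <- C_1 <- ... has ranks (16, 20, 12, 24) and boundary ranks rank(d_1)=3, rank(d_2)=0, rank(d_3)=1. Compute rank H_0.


rank H_k = rank(ker d_k) - rank(im d_{k+1}).
rank(ker d_0) = rank(C_0) - rank(d_0) = 16 - 0 = 16.
rank(im d_{0+1}) = 3.
rank H_0 = 16 - 3 = 13

13


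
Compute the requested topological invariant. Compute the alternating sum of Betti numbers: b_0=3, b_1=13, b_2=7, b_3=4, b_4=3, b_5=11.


chi = sum_k (-1)^k b_k.
= (3) + (-13) + (7) + (-4) + (3) + (-11)
= -15

-15


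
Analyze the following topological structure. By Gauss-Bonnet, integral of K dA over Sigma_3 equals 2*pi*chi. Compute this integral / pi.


Gauss-Bonnet: integral K dA = 2*pi*chi(M).
chi(Sigma_3) = 2 - 2*3 = -4.
(integral K dA)/pi = 2*chi = 2*(-4) = -8

-8


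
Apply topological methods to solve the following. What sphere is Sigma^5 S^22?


Each suspension raises dimension by 1: Sigma S^n = S^{n+1}.
Sigma^5 S^22 = S^{22+5} = S^27

27


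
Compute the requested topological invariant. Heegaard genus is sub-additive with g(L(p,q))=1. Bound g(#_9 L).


Heegaard genus satisfies g(A#B) <= g(A) + g(B).
Each lens space has g = 1.
Upper bound: 9 * 1 = 9

9


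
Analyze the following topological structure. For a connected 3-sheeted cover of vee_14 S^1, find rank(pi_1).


Nielsen-Schreier: an index-n subgroup of F_r is free of rank 1 + n(r-1).
Equivalently: chi(cover) = n*chi(base); chi(vee_r S^1) = 1 - 14 = -13.
chi(E) = 3*(-13) = -39; rank = 1 - chi(E) = 1 - (-39) = 40.
rank = 1 + 3*(14-1) = 1 + 39 = 40

40


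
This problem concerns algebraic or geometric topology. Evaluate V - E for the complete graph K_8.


K_8: V = 8, E = C(8,2) = 28.
chi = V - E = 8 - 28 = -20

-20


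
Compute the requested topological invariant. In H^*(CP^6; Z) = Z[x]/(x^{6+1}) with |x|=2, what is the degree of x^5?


|x| = 2 in H^*(CP^n).
|x^5| = 5 * |x| = 5 * 2 = 10

10


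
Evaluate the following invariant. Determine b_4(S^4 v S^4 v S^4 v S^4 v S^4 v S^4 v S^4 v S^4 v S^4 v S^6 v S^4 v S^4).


For a wedge of spheres, H_k (k>0) is free on one generator per sphere of dimension k.
Spheres of dimension 4: count = 11.
b_4 = 11

11


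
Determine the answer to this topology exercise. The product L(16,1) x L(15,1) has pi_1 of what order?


pi_1(X x Y) = pi_1(X) x pi_1(Y).
pi_1(L(16,1)) = Z/16, pi_1(L(15,1)) = Z/15.
|Z/16 x Z/15| = 16 * 15 = 240

240


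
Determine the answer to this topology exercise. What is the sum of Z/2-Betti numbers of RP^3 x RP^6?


dim H^*(RP^n; Z/2) = n+1 (one Z/2 in each degree 0..n).
Total Betti number is multiplicative.
Total = (3+1) * (6+1) = 4 * 7 = 28

28


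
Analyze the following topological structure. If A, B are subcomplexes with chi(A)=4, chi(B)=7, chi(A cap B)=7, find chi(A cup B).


chi(A cup B) = chi(A) + chi(B) - chi(A cap B)
= 4 + (7) - (7)
= 4

4


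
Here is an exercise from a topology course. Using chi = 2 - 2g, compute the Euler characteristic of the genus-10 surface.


For a closed orientable surface of genus g: chi = 2 - 2g.
Here g = 10.
chi = 2 - 2*10 = 2 - 20 = -18

-18


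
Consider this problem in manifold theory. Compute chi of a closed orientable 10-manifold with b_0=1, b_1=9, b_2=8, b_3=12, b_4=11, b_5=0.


By Poincare duality b_k = b_{10-k}, so full Betti numbers: b_0=1, b_1=9, b_2=8, b_3=12, b_4=11, b_5=0, b_6=11, b_7=12, b_8=8, b_9=9, b_10=1.
chi = sum (-1)^k b_k = -2

-2


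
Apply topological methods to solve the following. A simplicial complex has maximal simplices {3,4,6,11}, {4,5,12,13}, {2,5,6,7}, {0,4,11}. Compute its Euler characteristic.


Enumerate all faces; f-vector: f_0=10, f_1=20, f_2=13, f_3=3.
chi = sum (-1)^k f_k = 0

0


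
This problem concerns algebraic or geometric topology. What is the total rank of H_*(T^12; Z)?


b_k(T^12) = C(12,k), so the sum over k is sum_k C(12,k) = 2^12.
Total = 2^12 = 4096

4096


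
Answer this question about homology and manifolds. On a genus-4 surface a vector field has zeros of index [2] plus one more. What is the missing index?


Poincare-Hopf: sum of indices = chi(M).
chi(Sigma_4) = 2 - 2*4 = -6.
Sum of known indices = 2.
x = chi - (sum known) = -6 - (2) = -8

-8


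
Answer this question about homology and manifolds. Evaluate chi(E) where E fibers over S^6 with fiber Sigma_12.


chi(S^6) = 2 (n even), chi(Sigma_12) = 2 - 2*12 = -22.
chi(E) = 2 * (-22) = -44

-44


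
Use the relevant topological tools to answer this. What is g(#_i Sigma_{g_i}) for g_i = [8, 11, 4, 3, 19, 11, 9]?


Genus is additive under connected sum of orientable surfaces.
g = 8 + 11 + 4 + 3 + 19 + 11 + 9 = 65

65


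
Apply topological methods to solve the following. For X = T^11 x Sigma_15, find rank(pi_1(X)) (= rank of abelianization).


pi_1(A x B) = pi_1(A) x pi_1(B); rank of abelianization = b_1.
b_1(T^11) = 11, b_1(Sigma_15) = 2*15 = 30.
b_1(product) = 11 + 30 = 41

41


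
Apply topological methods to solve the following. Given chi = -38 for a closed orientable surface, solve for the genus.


chi = 2 - 2g for closed orientable surfaces.
-38 = 2 - 2g
2g = 2 - (-38) = 40
g = 20

20


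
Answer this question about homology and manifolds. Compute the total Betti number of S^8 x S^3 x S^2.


Total Betti number is multiplicative under products.
Each S^d (d>=1) has total Betti number 2.
There are 3 sphere factors.
Total = 2^3 = 8

8


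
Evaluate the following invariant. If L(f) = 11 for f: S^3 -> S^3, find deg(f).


L(f) = 1 + (-1)^3 deg(f) on S^3.
11 = 1 + (-1)^3 * deg(f)
(-1)^3 * deg(f) = 10
deg(f) = -10

-10


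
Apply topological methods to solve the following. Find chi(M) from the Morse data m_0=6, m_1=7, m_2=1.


Morse theory: chi(M) = sum_k (-1)^k m_k where m_k = #(index-k critical points).
= (6) + (-7) + (1) = 0

0


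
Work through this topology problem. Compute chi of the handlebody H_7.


A genus-g handlebody deformation retracts to a wedge of g circles.
chi(vee_g S^1) = 1 - g.
chi(H_7) = 1 - 7 = -6

-6


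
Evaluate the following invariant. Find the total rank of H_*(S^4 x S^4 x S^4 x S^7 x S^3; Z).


Total Betti number is multiplicative under products.
Each S^d (d>=1) has total Betti number 2.
There are 5 sphere factors.
Total = 2^5 = 32

32


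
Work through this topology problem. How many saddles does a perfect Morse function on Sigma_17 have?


A perfect Morse function has m_k = b_k.
For Sigma_17: b_0=1, b_1=2g=34, b_2=1.
Saddles m_1 = 2g = 34

34


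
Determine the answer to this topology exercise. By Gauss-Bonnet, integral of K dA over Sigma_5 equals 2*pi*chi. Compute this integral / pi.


Gauss-Bonnet: integral K dA = 2*pi*chi(M).
chi(Sigma_5) = 2 - 2*5 = -8.
(integral K dA)/pi = 2*chi = 2*(-8) = -16

-16
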